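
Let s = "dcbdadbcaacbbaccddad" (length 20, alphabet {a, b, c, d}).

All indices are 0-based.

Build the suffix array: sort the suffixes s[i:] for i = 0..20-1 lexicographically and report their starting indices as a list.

sorted suffixes:
  #0 SA[0]=8  'aacbbaccddad'
  #1 SA[1]=9  'acbbaccddad'
  #2 SA[2]=13  'accddad'
  #3 SA[3]=18  'ad'
  #4 SA[4]=4  'adbcaacbbaccddad'
  #5 SA[5]=12  'baccddad'
  #6 SA[6]=11  'bbaccddad'
  #7 SA[7]=6  'bcaacbbaccddad'
  #8 SA[8]=2  'bdadbcaacbbaccddad'
  #9 SA[9]=7  'caacbbaccddad'
  #10 SA[10]=10  'cbbaccddad'
  #11 SA[11]=1  'cbdadbcaacbbaccddad'
  #12 SA[12]=14  'ccddad'
  #13 SA[13]=15  'cddad'
  #14 SA[14]=19  'd'
  #15 SA[15]=17  'dad'
  #16 SA[16]=3  'dadbcaacbbaccddad'
  #17 SA[17]=5  'dbcaacbbaccddad'
  #18 SA[18]=0  'dcbdadbcaacbbaccddad'
  #19 SA[19]=16  'ddad'

[8, 9, 13, 18, 4, 12, 11, 6, 2, 7, 10, 1, 14, 15, 19, 17, 3, 5, 0, 16]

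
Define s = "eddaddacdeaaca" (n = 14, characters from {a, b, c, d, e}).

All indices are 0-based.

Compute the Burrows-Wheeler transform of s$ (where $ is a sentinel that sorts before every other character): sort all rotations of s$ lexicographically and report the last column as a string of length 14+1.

aceaddaaddaecd$

rank  rotation         last
    0  $eddaddacdeaaca  a
    1  a$eddaddacdeaac  c
    2  aaca$eddaddacde  e
    3  aca$eddaddacdea  a
    4  acdeaaca$eddadd  d
    5  addacdeaaca$edd  d
    6  ca$eddaddacdeaa  a
    7  cdeaaca$eddadda  a
    8  dacdeaaca$eddad  d
    9  daddacdeaaca$ed  d
   10  ddacdeaaca$edda  a
   11  ddaddacdeaaca$e  e
   12  deaaca$eddaddac  c
   13  eaaca$eddaddacd  d
   14  eddaddacdeaaca$  $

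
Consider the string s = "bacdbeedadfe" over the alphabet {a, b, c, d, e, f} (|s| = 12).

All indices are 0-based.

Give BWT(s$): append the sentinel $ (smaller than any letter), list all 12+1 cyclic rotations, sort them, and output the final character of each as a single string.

rank  rotation       last
    0  $bacdbeedadfe  e
    1  acdbeedadfe$b  b
    2  adfe$bacdbeed  d
    3  bacdbeedadfe$  $
    4  beedadfe$bacd  d
    5  cdbeedadfe$ba  a
    6  dadfe$bacdbee  e
    7  dbeedadfe$bac  c
    8  dfe$bacdbeeda  a
    9  e$bacdbeedadf  f
   10  edadfe$bacdbe  e
   11  eedadfe$bacdb  b
   12  fe$bacdbeedad  d

ebd$daecafebd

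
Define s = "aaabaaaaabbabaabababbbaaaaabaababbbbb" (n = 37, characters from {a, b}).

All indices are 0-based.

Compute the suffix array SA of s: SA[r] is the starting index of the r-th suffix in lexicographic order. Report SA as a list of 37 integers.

rank→(start, suffix):
  0 → (22, 'aaaaabaababbbbb')
  1 → (4, 'aaaaabbabaabababbbaaaaabaababbbbb')
  2 → (23, 'aaaabaababbbbb')
  3 → (5, 'aaaabbabaabababbbaaaaabaababbbbb')
  4 → (0, 'aaabaaaaabbabaabababbbaaaaabaababbbbb')
  5 → (24, 'aaabaababbbbb')
  6 → (6, 'aaabbabaabababbbaaaaabaababbbbb')
  7 → (1, 'aabaaaaabbabaabababbbaaaaabaababbbbb')
  8 → (25, 'aabaababbbbb')
  9 → (13, 'aabababbbaaaaabaababbbbb')
  10 → (28, 'aababbbbb')
  11 → (7, 'aabbabaabababbbaaaaabaababbbbb')
  12 → (2, 'abaaaaabbabaabababbbaaaaabaababbbbb')
  13 → (11, 'abaabababbbaaaaabaababbbbb')
  14 → (26, 'abaababbbbb')
  15 → (14, 'abababbbaaaaabaababbbbb')
  16 → (16, 'ababbbaaaaabaababbbbb')
  17 → (29, 'ababbbbb')
  18 → (8, 'abbabaabababbbaaaaabaababbbbb')
  19 → (18, 'abbbaaaaabaababbbbb')
  20 → (31, 'abbbbb')
  21 → (36, 'b')
  22 → (21, 'baaaaabaababbbbb')
  23 → (3, 'baaaaabbabaabababbbaaaaabaababbbbb')
  24 → (12, 'baabababbbaaaaabaababbbbb')
  25 → (27, 'baababbbbb')
  26 → (10, 'babaabababbbaaaaabaababbbbb')
  27 → (15, 'bababbbaaaaabaababbbbb')
  28 → (17, 'babbbaaaaabaababbbbb')
  29 → (30, 'babbbbb')
  30 → (35, 'bb')
  31 → (20, 'bbaaaaabaababbbbb')
  32 → (9, 'bbabaabababbbaaaaabaababbbbb')
  33 → (34, 'bbb')
  34 → (19, 'bbbaaaaabaababbbbb')
  35 → (33, 'bbbb')
  36 → (32, 'bbbbb')

[22, 4, 23, 5, 0, 24, 6, 1, 25, 13, 28, 7, 2, 11, 26, 14, 16, 29, 8, 18, 31, 36, 21, 3, 12, 27, 10, 15, 17, 30, 35, 20, 9, 34, 19, 33, 32]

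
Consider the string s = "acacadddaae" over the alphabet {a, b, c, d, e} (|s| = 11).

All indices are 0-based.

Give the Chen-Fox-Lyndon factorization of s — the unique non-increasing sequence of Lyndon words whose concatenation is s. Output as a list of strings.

["acacaddd", "aae"]

emit factor 1: 'acacaddd' (i=0, period=8)
emit factor 2: 'aae' (i=8, period=3)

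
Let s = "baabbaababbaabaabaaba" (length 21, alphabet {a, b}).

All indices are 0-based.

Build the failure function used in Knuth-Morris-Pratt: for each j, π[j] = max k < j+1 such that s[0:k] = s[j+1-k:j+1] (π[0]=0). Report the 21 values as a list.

[0, 0, 0, 1, 1, 2, 3, 4, 2, 1, 1, 2, 3, 4, 2, 3, 4, 2, 3, 4, 2]

π[0] = 0
j=1 s[j]='a': π[1]=0 (border '')
j=2 s[j]='a': π[2]=0 (border '')
j=3 s[j]='b': π[3]=1 (border 'b')
j=4 s[j]='b': k: 1→0; π[4]=1 (border 'b')
j=5 s[j]='a': π[5]=2 (border 'ba')
j=6 s[j]='a': π[6]=3 (border 'baa')
j=7 s[j]='b': π[7]=4 (border 'baab')
j=8 s[j]='a': k: 4→1; π[8]=2 (border 'ba')
j=9 s[j]='b': k: 2→0; π[9]=1 (border 'b')
j=10 s[j]='b': k: 1→0; π[10]=1 (border 'b')
j=11 s[j]='a': π[11]=2 (border 'ba')
j=12 s[j]='a': π[12]=3 (border 'baa')
j=13 s[j]='b': π[13]=4 (border 'baab')
j=14 s[j]='a': k: 4→1; π[14]=2 (border 'ba')
j=15 s[j]='a': π[15]=3 (border 'baa')
j=16 s[j]='b': π[16]=4 (border 'baab')
j=17 s[j]='a': k: 4→1; π[17]=2 (border 'ba')
j=18 s[j]='a': π[18]=3 (border 'baa')
j=19 s[j]='b': π[19]=4 (border 'baab')
j=20 s[j]='a': k: 4→1; π[20]=2 (border 'ba')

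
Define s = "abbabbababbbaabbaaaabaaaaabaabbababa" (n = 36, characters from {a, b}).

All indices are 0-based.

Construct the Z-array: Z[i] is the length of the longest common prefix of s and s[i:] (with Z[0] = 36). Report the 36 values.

[36, 0, 0, 5, 0, 0, 2, 0, 3, 0, 0, 0, 1, 4, 0, 0, 1, 1, 1, 2, 0, 1, 1, 1, 1, 2, 0, 1, 5, 0, 0, 2, 0, 2, 0, 1]

Z[0]=36
i=1: fresh scan; Z[1]=0
i=2: fresh scan; Z[2]=0
i=3: fresh scan; Z[3]=5 extend→box=[3,8)
i=4: min(r-i=4, Z[1]=0)=0; Z[4]=0
i=5: min(r-i=3, Z[2]=0)=0; Z[5]=0
i=6: min(r-i=2, Z[3]=5)=2; Z[6]=2
i=7: min(r-i=1, Z[4]=0)=0; Z[7]=0
i=8: fresh scan; Z[8]=3 extend→box=[8,11)
i=9: min(r-i=2, Z[1]=0)=0; Z[9]=0
i=10: min(r-i=1, Z[2]=0)=0; Z[10]=0
i=11: fresh scan; Z[11]=0
i=12: fresh scan; Z[12]=1 extend→box=[12,13)
i=13: fresh scan; Z[13]=4 extend→box=[13,17)
i=14: min(r-i=3, Z[1]=0)=0; Z[14]=0
i=15: min(r-i=2, Z[2]=0)=0; Z[15]=0
i=16: min(r-i=1, Z[3]=5)=1; Z[16]=1
i=17: fresh scan; Z[17]=1 extend→box=[17,18)
i=18: fresh scan; Z[18]=1 extend→box=[18,19)
i=19: fresh scan; Z[19]=2 extend→box=[19,21)
i=20: min(r-i=1, Z[1]=0)=0; Z[20]=0
i=21: fresh scan; Z[21]=1 extend→box=[21,22)
i=22: fresh scan; Z[22]=1 extend→box=[22,23)
i=23: fresh scan; Z[23]=1 extend→box=[23,24)
i=24: fresh scan; Z[24]=1 extend→box=[24,25)
i=25: fresh scan; Z[25]=2 extend→box=[25,27)
i=26: min(r-i=1, Z[1]=0)=0; Z[26]=0
i=27: fresh scan; Z[27]=1 extend→box=[27,28)
i=28: fresh scan; Z[28]=5 extend→box=[28,33)
i=29: min(r-i=4, Z[1]=0)=0; Z[29]=0
i=30: min(r-i=3, Z[2]=0)=0; Z[30]=0
i=31: min(r-i=2, Z[3]=5)=2; Z[31]=2
i=32: min(r-i=1, Z[4]=0)=0; Z[32]=0
i=33: fresh scan; Z[33]=2 extend→box=[33,35)
i=34: min(r-i=1, Z[1]=0)=0; Z[34]=0
i=35: fresh scan; Z[35]=1 extend→box=[35,36)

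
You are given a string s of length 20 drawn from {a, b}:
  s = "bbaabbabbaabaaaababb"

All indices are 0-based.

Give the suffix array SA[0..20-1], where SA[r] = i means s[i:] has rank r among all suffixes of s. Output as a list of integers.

[12, 13, 9, 14, 2, 10, 15, 17, 6, 3, 19, 11, 8, 1, 16, 5, 18, 7, 0, 4]

sorted suffixes:
  #0 SA[0]=12  'aaaababb'
  #1 SA[1]=13  'aaababb'
  #2 SA[2]=9  'aabaaaababb'
  #3 SA[3]=14  'aababb'
  #4 SA[4]=2  'aabbabbaabaaaababb'
  #5 SA[5]=10  'abaaaababb'
  #6 SA[6]=15  'ababb'
  #7 SA[7]=17  'abb'
  #8 SA[8]=6  'abbaabaaaababb'
  #9 SA[9]=3  'abbabbaabaaaababb'
  #10 SA[10]=19  'b'
  #11 SA[11]=11  'baaaababb'
  #12 SA[12]=8  'baabaaaababb'
  #13 SA[13]=1  'baabbabbaabaaaababb'
  #14 SA[14]=16  'babb'
  #15 SA[15]=5  'babbaabaaaababb'
  #16 SA[16]=18  'bb'
  #17 SA[17]=7  'bbaabaaaababb'
  #18 SA[18]=0  'bbaabbabbaabaaaababb'
  #19 SA[19]=4  'bbabbaabaaaababb'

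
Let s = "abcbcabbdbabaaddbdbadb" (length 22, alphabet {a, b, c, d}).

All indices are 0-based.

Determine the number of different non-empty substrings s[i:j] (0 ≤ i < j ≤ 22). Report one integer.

222

sorted suffixes:
  #0 SA[0]=12  'aaddbdbadb'
  #1 SA[1]=10  'abaaddbdbadb'
  #2 SA[2]=5  'abbdbabaaddbdbadb'
  #3 SA[3]=0  'abcbcabbdbabaaddbdbadb'
  #4 SA[4]=19  'adb'
  #5 SA[5]=13  'addbdbadb'
  #6 SA[6]=21  'b'
  #7 SA[7]=11  'baaddbdbadb'
  #8 SA[8]=9  'babaaddbdbadb'
  #9 SA[9]=18  'badb'
  #10 SA[10]=6  'bbdbabaaddbdbadb'
  #11 SA[11]=3  'bcabbdbabaaddbdbadb'
  #12 SA[12]=1  'bcbcabbdbabaaddbdbadb'
  #13 SA[13]=7  'bdbabaaddbdbadb'
  #14 SA[14]=16  'bdbadb'
  #15 SA[15]=4  'cabbdbabaaddbdbadb'
  #16 SA[16]=2  'cbcabbdbabaaddbdbadb'
  #17 SA[17]=20  'db'
  #18 SA[18]=8  'dbabaaddbdbadb'
  #19 SA[19]=17  'dbadb'
  #20 SA[20]=15  'dbdbadb'
  #21 SA[21]=14  'ddbdbadb'

SA = [12, 10, 5, 0, 19, 13, 21, 11, 9, 18, 6, 3, 1, 7, 16, 4, 2, 20, 8, 17, 15, 14]
rank  pair      lcp
   1  s[12:],s[10:]  1  'a'
   2  s[10:],s[5:]  2  'ab'
   3  s[5:],s[0:]  2  'ab'
   4  s[0:],s[19:]  1  'a'
   5  s[19:],s[13:]  2  'ad'
   6  s[13:],s[21:]  0  ''
   7  s[21:],s[11:]  1  'b'
   8  s[11:],s[9:]  2  'ba'
   9  s[9:],s[18:]  2  'ba'
  10  s[18:],s[6:]  1  'b'
  11  s[6:],s[3:]  1  'b'
  12  s[3:],s[1:]  2  'bc'
  13  s[1:],s[7:]  1  'b'
  14  s[7:],s[16:]  4  'bdba'
  15  s[16:],s[4:]  0  ''
  16  s[4:],s[2:]  1  'c'
  17  s[2:],s[20:]  0  ''
  18  s[20:],s[8:]  2  'db'
  19  s[8:],s[17:]  3  'dba'
  20  s[17:],s[15:]  2  'db'
  21  s[15:],s[14:]  1  'd'

n(n+1)/2 = 22·23/2 = 253
Σ LCP = 0 + 1 + 2 + 2 + 1 + 2 + 0 + 1 + 2 + 2 + 1 + 1 + 2 + 1 + 4 + 0 + 1 + 0 + 2 + 3 + 2 + 1 = 31
distinct = 253 − 31 = 222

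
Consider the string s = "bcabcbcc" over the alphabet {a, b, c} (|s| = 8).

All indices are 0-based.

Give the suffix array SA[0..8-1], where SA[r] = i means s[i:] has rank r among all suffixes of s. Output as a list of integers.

[2, 0, 3, 5, 7, 1, 4, 6]

sorted suffixes:
  #0 SA[0]=2  'abcbcc'
  #1 SA[1]=0  'bcabcbcc'
  #2 SA[2]=3  'bcbcc'
  #3 SA[3]=5  'bcc'
  #4 SA[4]=7  'c'
  #5 SA[5]=1  'cabcbcc'
  #6 SA[6]=4  'cbcc'
  #7 SA[7]=6  'cc'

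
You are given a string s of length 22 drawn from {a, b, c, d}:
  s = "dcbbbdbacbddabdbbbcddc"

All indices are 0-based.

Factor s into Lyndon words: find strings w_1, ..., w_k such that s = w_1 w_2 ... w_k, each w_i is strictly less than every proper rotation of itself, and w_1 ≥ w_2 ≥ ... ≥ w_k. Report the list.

emit factor 1: 'd' (i=0, period=1)
emit factor 2: 'c' (i=1, period=1)
emit factor 3: 'bbbd' (i=2, period=4)
emit factor 4: 'b' (i=6, period=1)
emit factor 5: 'acbdd' (i=7, period=5)
emit factor 6: 'abdbbbcddc' (i=12, period=10)

["d", "c", "bbbd", "b", "acbdd", "abdbbbcddc"]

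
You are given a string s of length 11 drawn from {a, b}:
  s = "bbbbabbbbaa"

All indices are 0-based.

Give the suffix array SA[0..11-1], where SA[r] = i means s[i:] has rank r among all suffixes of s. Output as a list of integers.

[10, 9, 4, 8, 3, 7, 2, 6, 1, 5, 0]

rank→(start, suffix):
  0 → (10, 'a')
  1 → (9, 'aa')
  2 → (4, 'abbbbaa')
  3 → (8, 'baa')
  4 → (3, 'babbbbaa')
  5 → (7, 'bbaa')
  6 → (2, 'bbabbbbaa')
  7 → (6, 'bbbaa')
  8 → (1, 'bbbabbbbaa')
  9 → (5, 'bbbbaa')
  10 → (0, 'bbbbabbbbaa')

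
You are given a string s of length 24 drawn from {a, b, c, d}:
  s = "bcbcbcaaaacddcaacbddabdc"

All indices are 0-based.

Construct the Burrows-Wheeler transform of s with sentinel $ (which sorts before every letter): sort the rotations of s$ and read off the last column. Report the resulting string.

ccacadaacc$acdbdbbaadbdbc

rank  rotation                   last
    0  $bcbcbcaaaacddcaacbddabdc  c
    1  aaaacddcaacbddabdc$bcbcbc  c
    2  aaacddcaacbddabdc$bcbcbca  a
    3  aacbddabdc$bcbcbcaaaacddc  c
    4  aacddcaacbddabdc$bcbcbcaa  a
    5  abdc$bcbcbcaaaacddcaacbdd  d
    6  acbddabdc$bcbcbcaaaacddca  a
    7  acddcaacbddabdc$bcbcbcaaa  a
    8  bcaaaacddcaacbddabdc$bcbc  c
    9  bcbcaaaacddcaacbddabdc$bc  c
   10  bcbcbcaaaacddcaacbddabdc$  $
   11  bdc$bcbcbcaaaacddcaacbdda  a
   12  bddabdc$bcbcbcaaaacddcaac  c
   13  c$bcbcbcaaaacddcaacbddabd  d
   14  caaaacddcaacbddabdc$bcbcb  b
   15  caacbddabdc$bcbcbcaaaacdd  d
   16  cbcaaaacddcaacbddabdc$bcb  b
   17  cbcbcaaaacddcaacbddabdc$b  b
   18  cbddabdc$bcbcbcaaaacddcaa  a
   19  cddcaacbddabdc$bcbcbcaaaa  a
   20  dabdc$bcbcbcaaaacddcaacbd  d
   21  dc$bcbcbcaaaacddcaacbddab  b
   22  dcaacbddabdc$bcbcbcaaaacd  d
   23  ddabdc$bcbcbcaaaacddcaacb  b
   24  ddcaacbddabdc$bcbcbcaaaac  c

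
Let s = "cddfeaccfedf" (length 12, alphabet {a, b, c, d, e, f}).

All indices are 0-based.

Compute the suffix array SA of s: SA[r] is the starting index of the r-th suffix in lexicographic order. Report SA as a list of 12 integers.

[5, 6, 0, 7, 1, 10, 2, 4, 9, 11, 3, 8]

rank | idx | suffix
   0 |   5 | accfedf
   1 |   6 | ccfedf
   2 |   0 | cddfeaccfedf
   3 |   7 | cfedf
   4 |   1 | ddfeaccfedf
   5 |  10 | df
   6 |   2 | dfeaccfedf
   7 |   4 | eaccfedf
   8 |   9 | edf
   9 |  11 | f
  10 |   3 | feaccfedf
  11 |   8 | fedf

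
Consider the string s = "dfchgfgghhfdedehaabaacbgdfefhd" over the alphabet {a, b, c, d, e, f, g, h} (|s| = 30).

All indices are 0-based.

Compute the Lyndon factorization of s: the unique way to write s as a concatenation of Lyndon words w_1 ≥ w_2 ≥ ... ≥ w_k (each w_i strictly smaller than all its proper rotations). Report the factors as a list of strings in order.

["df", "chgfgghhfdedeh", "aabaacbgdfefhd"]

emit factor 1: 'df' (i=0, period=2)
emit factor 2: 'chgfgghhfdedeh' (i=2, period=14)
emit factor 3: 'aabaacbgdfefhd' (i=16, period=14)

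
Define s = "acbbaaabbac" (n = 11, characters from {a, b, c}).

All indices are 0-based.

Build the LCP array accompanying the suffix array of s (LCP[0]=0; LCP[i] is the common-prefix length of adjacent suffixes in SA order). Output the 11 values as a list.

rank | idx | suffix
   0 |   4 | aaabbac
   1 |   5 | aabbac
   2 |   6 | abbac
   3 |   9 | ac
   4 |   0 | acbbaaabbac
   5 |   3 | baaabbac
   6 |   8 | bac
   7 |   2 | bbaaabbac
   8 |   7 | bbac
   9 |  10 | c
  10 |   1 | cbbaaabbac

SA = [4, 5, 6, 9, 0, 3, 8, 2, 7, 10, 1]
[i] adj suffixes → lcp
  [1] 4/5 → 2 ('aa')
  [2] 5/6 → 1 ('a')
  [3] 6/9 → 1 ('a')
  [4] 9/0 → 2 ('ac')
  [5] 0/3 → 0 ('')
  [6] 3/8 → 2 ('ba')
  [7] 8/2 → 1 ('b')
  [8] 2/7 → 3 ('bba')
  [9] 7/10 → 0 ('')
  [10] 10/1 → 1 ('c')

[0, 2, 1, 1, 2, 0, 2, 1, 3, 0, 1]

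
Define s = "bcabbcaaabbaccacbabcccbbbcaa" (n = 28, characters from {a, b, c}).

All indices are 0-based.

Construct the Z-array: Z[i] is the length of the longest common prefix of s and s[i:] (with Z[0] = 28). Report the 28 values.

[28, 0, 0, 1, 3, 0, 0, 0, 0, 1, 1, 0, 0, 0, 0, 0, 1, 0, 2, 0, 0, 0, 1, 1, 3, 0, 0, 0]

Z[0]=28
i=1: i≥r, start 0; Z[1]=0
i=2: i≥r, start 0; Z[2]=0
i=3: i≥r, start 0; Z[3]=1 scan→box=[3,4)
i=4: i≥r, start 0; Z[4]=3 scan→box=[4,7)
i=5: min(r-i=2, Z[1]=0)=0; Z[5]=0
i=6: min(r-i=1, Z[2]=0)=0; Z[6]=0
i=7: i≥r, start 0; Z[7]=0
i=8: i≥r, start 0; Z[8]=0
i=9: i≥r, start 0; Z[9]=1 scan→box=[9,10)
i=10: i≥r, start 0; Z[10]=1 scan→box=[10,11)
i=11: i≥r, start 0; Z[11]=0
i=12: i≥r, start 0; Z[12]=0
i=13: i≥r, start 0; Z[13]=0
i=14: i≥r, start 0; Z[14]=0
i=15: i≥r, start 0; Z[15]=0
i=16: i≥r, start 0; Z[16]=1 scan→box=[16,17)
i=17: i≥r, start 0; Z[17]=0
i=18: i≥r, start 0; Z[18]=2 scan→box=[18,20)
i=19: min(r-i=1, Z[1]=0)=0; Z[19]=0
i=20: i≥r, start 0; Z[20]=0
i=21: i≥r, start 0; Z[21]=0
i=22: i≥r, start 0; Z[22]=1 scan→box=[22,23)
i=23: i≥r, start 0; Z[23]=1 scan→box=[23,24)
i=24: i≥r, start 0; Z[24]=3 scan→box=[24,27)
i=25: min(r-i=2, Z[1]=0)=0; Z[25]=0
i=26: min(r-i=1, Z[2]=0)=0; Z[26]=0
i=27: i≥r, start 0; Z[27]=0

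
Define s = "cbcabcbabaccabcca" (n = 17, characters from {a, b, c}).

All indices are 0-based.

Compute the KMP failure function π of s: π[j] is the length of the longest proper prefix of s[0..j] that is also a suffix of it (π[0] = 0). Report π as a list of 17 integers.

[0, 0, 1, 0, 0, 1, 2, 0, 0, 0, 1, 1, 0, 0, 1, 1, 0]

π[0] = 0
j=1 s[j]='b': π[1]=0 (border '')
j=2 s[j]='c': π[2]=1 (border 'c')
j=3 s[j]='a': k: 1→0; π[3]=0 (border '')
j=4 s[j]='b': π[4]=0 (border '')
j=5 s[j]='c': π[5]=1 (border 'c')
j=6 s[j]='b': π[6]=2 (border 'cb')
j=7 s[j]='a': k: 2→0; π[7]=0 (border '')
j=8 s[j]='b': π[8]=0 (border '')
j=9 s[j]='a': π[9]=0 (border '')
j=10 s[j]='c': π[10]=1 (border 'c')
j=11 s[j]='c': k: 1→0; π[11]=1 (border 'c')
j=12 s[j]='a': k: 1→0; π[12]=0 (border '')
j=13 s[j]='b': π[13]=0 (border '')
j=14 s[j]='c': π[14]=1 (border 'c')
j=15 s[j]='c': k: 1→0; π[15]=1 (border 'c')
j=16 s[j]='a': k: 1→0; π[16]=0 (border '')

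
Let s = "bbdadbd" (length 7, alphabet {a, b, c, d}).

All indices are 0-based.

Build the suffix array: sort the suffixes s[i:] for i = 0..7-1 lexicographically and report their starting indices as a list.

rank | idx | suffix
   0 |   3 | adbd
   1 |   0 | bbdadbd
   2 |   5 | bd
   3 |   1 | bdadbd
   4 |   6 | d
   5 |   2 | dadbd
   6 |   4 | dbd

[3, 0, 5, 1, 6, 2, 4]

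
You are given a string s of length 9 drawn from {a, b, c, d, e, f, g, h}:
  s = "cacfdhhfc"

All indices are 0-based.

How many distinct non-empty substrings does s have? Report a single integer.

41

sorted suffixes:
  #0 SA[0]=1  'acfdhhfc'
  #1 SA[1]=8  'c'
  #2 SA[2]=0  'cacfdhhfc'
  #3 SA[3]=2  'cfdhhfc'
  #4 SA[4]=4  'dhhfc'
  #5 SA[5]=7  'fc'
  #6 SA[6]=3  'fdhhfc'
  #7 SA[7]=6  'hfc'
  #8 SA[8]=5  'hhfc'

SA = [1, 8, 0, 2, 4, 7, 3, 6, 5]
[i] adj suffixes → lcp
  [1] 1/8 → 0 ('')
  [2] 8/0 → 1 ('c')
  [3] 0/2 → 1 ('c')
  [4] 2/4 → 0 ('')
  [5] 4/7 → 0 ('')
  [6] 7/3 → 1 ('f')
  [7] 3/6 → 0 ('')
  [8] 6/5 → 1 ('h')

n(n+1)/2 = 9·10/2 = 45
Σ LCP = 0 + 0 + 1 + 1 + 0 + 0 + 1 + 0 + 1 = 4
distinct = 45 − 4 = 41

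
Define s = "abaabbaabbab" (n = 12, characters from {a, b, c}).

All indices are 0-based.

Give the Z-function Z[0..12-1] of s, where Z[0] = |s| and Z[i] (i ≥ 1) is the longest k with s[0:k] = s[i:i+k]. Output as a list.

[12, 0, 1, 2, 0, 0, 1, 2, 0, 0, 2, 0]

Z[0]=12
i=1: fresh scan; Z[1]=0
i=2: fresh scan; Z[2]=1 grow→box=[2,3)
i=3: fresh scan; Z[3]=2 grow→box=[3,5)
i=4: min(r-i=1, Z[1]=0)=0; Z[4]=0
i=5: fresh scan; Z[5]=0
i=6: fresh scan; Z[6]=1 grow→box=[6,7)
i=7: fresh scan; Z[7]=2 grow→box=[7,9)
i=8: min(r-i=1, Z[1]=0)=0; Z[8]=0
i=9: fresh scan; Z[9]=0
i=10: fresh scan; Z[10]=2 grow→box=[10,12)
i=11: min(r-i=1, Z[1]=0)=0; Z[11]=0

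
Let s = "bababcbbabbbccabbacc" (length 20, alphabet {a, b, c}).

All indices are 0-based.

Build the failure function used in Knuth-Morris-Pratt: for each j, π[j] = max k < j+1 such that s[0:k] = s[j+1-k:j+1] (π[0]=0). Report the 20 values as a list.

π[0] = 0
j=1 s[j]='a': π[1]=0 (border '')
j=2 s[j]='b': π[2]=1 (border 'b')
j=3 s[j]='a': π[3]=2 (border 'ba')
j=4 s[j]='b': π[4]=3 (border 'bab')
j=5 s[j]='c': k: 3→1→0; π[5]=0 (border '')
j=6 s[j]='b': π[6]=1 (border 'b')
j=7 s[j]='b': k: 1→0; π[7]=1 (border 'b')
j=8 s[j]='a': π[8]=2 (border 'ba')
j=9 s[j]='b': π[9]=3 (border 'bab')
j=10 s[j]='b': k: 3→1→0; π[10]=1 (border 'b')
j=11 s[j]='b': k: 1→0; π[11]=1 (border 'b')
j=12 s[j]='c': k: 1→0; π[12]=0 (border '')
j=13 s[j]='c': π[13]=0 (border '')
j=14 s[j]='a': π[14]=0 (border '')
j=15 s[j]='b': π[15]=1 (border 'b')
j=16 s[j]='b': k: 1→0; π[16]=1 (border 'b')
j=17 s[j]='a': π[17]=2 (border 'ba')
j=18 s[j]='c': k: 2→0; π[18]=0 (border '')
j=19 s[j]='c': π[19]=0 (border '')

[0, 0, 1, 2, 3, 0, 1, 1, 2, 3, 1, 1, 0, 0, 0, 1, 1, 2, 0, 0]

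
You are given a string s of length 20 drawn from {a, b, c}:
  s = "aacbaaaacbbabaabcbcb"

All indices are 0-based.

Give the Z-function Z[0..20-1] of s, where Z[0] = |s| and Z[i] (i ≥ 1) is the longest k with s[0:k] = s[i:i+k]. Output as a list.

[20, 1, 0, 0, 2, 2, 4, 1, 0, 0, 0, 1, 0, 2, 1, 0, 0, 0, 0, 0]

Z[0]=20
i=1: outside box; Z[1]=1 grow→box=[1,2)
i=2: outside box; Z[2]=0
i=3: outside box; Z[3]=0
i=4: outside box; Z[4]=2 grow→box=[4,6)
i=5: min(r-i=1, Z[1]=1)=1; Z[5]=2 grow→box=[5,7)
i=6: min(r-i=1, Z[1]=1)=1; Z[6]=4 grow→box=[6,10)
i=7: min(r-i=3, Z[1]=1)=1; Z[7]=1
i=8: min(r-i=2, Z[2]=0)=0; Z[8]=0
i=9: min(r-i=1, Z[3]=0)=0; Z[9]=0
i=10: outside box; Z[10]=0
i=11: outside box; Z[11]=1 grow→box=[11,12)
i=12: outside box; Z[12]=0
i=13: outside box; Z[13]=2 grow→box=[13,15)
i=14: min(r-i=1, Z[1]=1)=1; Z[14]=1
i=15: outside box; Z[15]=0
i=16: outside box; Z[16]=0
i=17: outside box; Z[17]=0
i=18: outside box; Z[18]=0
i=19: outside box; Z[19]=0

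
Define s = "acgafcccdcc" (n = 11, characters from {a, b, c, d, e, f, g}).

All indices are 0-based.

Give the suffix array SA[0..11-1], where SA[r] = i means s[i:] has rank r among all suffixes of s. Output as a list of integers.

[0, 3, 10, 9, 5, 6, 7, 1, 8, 4, 2]

rank→(start, suffix):
  0 → (0, 'acgafcccdcc')
  1 → (3, 'afcccdcc')
  2 → (10, 'c')
  3 → (9, 'cc')
  4 → (5, 'cccdcc')
  5 → (6, 'ccdcc')
  6 → (7, 'cdcc')
  7 → (1, 'cgafcccdcc')
  8 → (8, 'dcc')
  9 → (4, 'fcccdcc')
  10 → (2, 'gafcccdcc')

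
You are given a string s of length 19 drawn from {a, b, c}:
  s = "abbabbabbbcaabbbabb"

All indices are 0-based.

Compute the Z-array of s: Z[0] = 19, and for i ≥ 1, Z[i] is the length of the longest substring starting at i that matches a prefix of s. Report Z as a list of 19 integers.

Z[0]=19
i=1: outside box; Z[1]=0
i=2: outside box; Z[2]=0
i=3: outside box; Z[3]=6 extend→box=[3,9)
i=4: min(r-i=5, Z[1]=0)=0; Z[4]=0
i=5: min(r-i=4, Z[2]=0)=0; Z[5]=0
i=6: min(r-i=3, Z[3]=6)=3; Z[6]=3
i=7: min(r-i=2, Z[4]=0)=0; Z[7]=0
i=8: min(r-i=1, Z[5]=0)=0; Z[8]=0
i=9: outside box; Z[9]=0
i=10: outside box; Z[10]=0
i=11: outside box; Z[11]=1 extend→box=[11,12)
i=12: outside box; Z[12]=3 extend→box=[12,15)
i=13: min(r-i=2, Z[1]=0)=0; Z[13]=0
i=14: min(r-i=1, Z[2]=0)=0; Z[14]=0
i=15: outside box; Z[15]=0
i=16: outside box; Z[16]=3 extend→box=[16,19)
i=17: min(r-i=2, Z[1]=0)=0; Z[17]=0
i=18: min(r-i=1, Z[2]=0)=0; Z[18]=0

[19, 0, 0, 6, 0, 0, 3, 0, 0, 0, 0, 1, 3, 0, 0, 0, 3, 0, 0]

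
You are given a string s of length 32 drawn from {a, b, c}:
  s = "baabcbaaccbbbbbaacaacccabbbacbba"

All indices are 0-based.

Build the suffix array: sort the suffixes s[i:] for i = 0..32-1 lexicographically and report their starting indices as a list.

[31, 1, 15, 6, 18, 23, 2, 16, 27, 7, 19, 30, 0, 14, 5, 26, 29, 13, 25, 12, 24, 11, 10, 3, 17, 22, 4, 28, 9, 21, 8, 20]

sorted suffixes:
  #0 SA[0]=31  'a'
  #1 SA[1]=1  'aabcbaaccbbbbbaacaacccabbbacbba'
  #2 SA[2]=15  'aacaacccabbbacbba'
  #3 SA[3]=6  'aaccbbbbbaacaacccabbbacbba'
  #4 SA[4]=18  'aacccabbbacbba'
  #5 SA[5]=23  'abbbacbba'
  #6 SA[6]=2  'abcbaaccbbbbbaacaacccabbbacbba'
  #7 SA[7]=16  'acaacccabbbacbba'
  #8 SA[8]=27  'acbba'
  #9 SA[9]=7  'accbbbbbaacaacccabbbacbba'
  #10 SA[10]=19  'acccabbbacbba'
  #11 SA[11]=30  'ba'
  #12 SA[12]=0  'baabcbaaccbbbbbaacaacccabbbacbba'
  #13 SA[13]=14  'baacaacccabbbacbba'
  #14 SA[14]=5  'baaccbbbbbaacaacccabbbacbba'
  #15 SA[15]=26  'bacbba'
  #16 SA[16]=29  'bba'
  #17 SA[17]=13  'bbaacaacccabbbacbba'
  #18 SA[18]=25  'bbacbba'
  #19 SA[19]=12  'bbbaacaacccabbbacbba'
  #20 SA[20]=24  'bbbacbba'
  #21 SA[21]=11  'bbbbaacaacccabbbacbba'
  #22 SA[22]=10  'bbbbbaacaacccabbbacbba'
  #23 SA[23]=3  'bcbaaccbbbbbaacaacccabbbacbba'
  #24 SA[24]=17  'caacccabbbacbba'
  #25 SA[25]=22  'cabbbacbba'
  #26 SA[26]=4  'cbaaccbbbbbaacaacccabbbacbba'
  #27 SA[27]=28  'cbba'
  #28 SA[28]=9  'cbbbbbaacaacccabbbacbba'
  #29 SA[29]=21  'ccabbbacbba'
  #30 SA[30]=8  'ccbbbbbaacaacccabbbacbba'
  #31 SA[31]=20  'cccabbbacbba'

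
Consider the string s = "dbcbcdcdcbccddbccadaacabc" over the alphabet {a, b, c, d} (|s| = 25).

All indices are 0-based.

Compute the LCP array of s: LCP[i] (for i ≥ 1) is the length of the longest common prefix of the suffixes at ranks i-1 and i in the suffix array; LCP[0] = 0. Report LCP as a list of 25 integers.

[0, 1, 1, 1, 0, 2, 2, 3, 2, 0, 1, 2, 1, 3, 1, 2, 1, 3, 2, 0, 1, 3, 1, 2, 1]

rank | idx | suffix
   0 |  19 | aacabc
   1 |  22 | abc
   2 |  20 | acabc
   3 |  17 | adaacabc
   4 |  23 | bc
   5 |   1 | bcbcdcdcbccddbccadaacabc
   6 |  14 | bccadaacabc
   7 |   9 | bccddbccadaacabc
   8 |   3 | bcdcdcbccddbccadaacabc
   9 |  24 | c
  10 |  21 | cabc
  11 |  16 | cadaacabc
  12 |   8 | cbccddbccadaacabc
  13 |   2 | cbcdcdcbccddbccadaacabc
  14 |  15 | ccadaacabc
  15 |  10 | ccddbccadaacabc
  16 |   6 | cdcbccddbccadaacabc
  17 |   4 | cdcdcbccddbccadaacabc
  18 |  11 | cddbccadaacabc
  19 |  18 | daacabc
  20 |   0 | dbcbcdcdcbccddbccadaacabc
  21 |  13 | dbccadaacabc
  22 |   7 | dcbccddbccadaacabc
  23 |   5 | dcdcbccddbccadaacabc
  24 |  12 | ddbccadaacabc

SA = [19, 22, 20, 17, 23, 1, 14, 9, 3, 24, 21, 16, 8, 2, 15, 10, 6, 4, 11, 18, 0, 13, 7, 5, 12]
i: (SA[i-1],SA[i]) lcp shared
  1: (19,22) 1 'a'
  2: (22,20) 1 'a'
  3: (20,17) 1 'a'
  4: (17,23) 0 ''
  5: (23,1) 2 'bc'
  6: (1,14) 2 'bc'
  7: (14,9) 3 'bcc'
  8: (9,3) 2 'bc'
  9: (3,24) 0 ''
  10: (24,21) 1 'c'
  11: (21,16) 2 'ca'
  12: (16,8) 1 'c'
  13: (8,2) 3 'cbc'
  14: (2,15) 1 'c'
  15: (15,10) 2 'cc'
  16: (10,6) 1 'c'
  17: (6,4) 3 'cdc'
  18: (4,11) 2 'cd'
  19: (11,18) 0 ''
  20: (18,0) 1 'd'
  21: (0,13) 3 'dbc'
  22: (13,7) 1 'd'
  23: (7,5) 2 'dc'
  24: (5,12) 1 'd'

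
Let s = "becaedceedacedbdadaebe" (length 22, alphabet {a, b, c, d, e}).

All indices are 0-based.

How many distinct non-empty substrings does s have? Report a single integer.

229

sorted suffixes:
  #0 SA[0]=10  'acedbdadaebe'
  #1 SA[1]=16  'adaebe'
  #2 SA[2]=18  'aebe'
  #3 SA[3]=3  'aedceedacedbdadaebe'
  #4 SA[4]=14  'bdadaebe'
  #5 SA[5]=20  'be'
  #6 SA[6]=0  'becaedceedacedbdadaebe'
  #7 SA[7]=2  'caedceedacedbdadaebe'
  #8 SA[8]=11  'cedbdadaebe'
  #9 SA[9]=6  'ceedacedbdadaebe'
  #10 SA[10]=9  'dacedbdadaebe'
  #11 SA[11]=15  'dadaebe'
  #12 SA[12]=17  'daebe'
  #13 SA[13]=13  'dbdadaebe'
  #14 SA[14]=5  'dceedacedbdadaebe'
  #15 SA[15]=21  'e'
  #16 SA[16]=19  'ebe'
  #17 SA[17]=1  'ecaedceedacedbdadaebe'
  #18 SA[18]=8  'edacedbdadaebe'
  #19 SA[19]=12  'edbdadaebe'
  #20 SA[20]=4  'edceedacedbdadaebe'
  #21 SA[21]=7  'eedacedbdadaebe'

SA = [10, 16, 18, 3, 14, 20, 0, 2, 11, 6, 9, 15, 17, 13, 5, 21, 19, 1, 8, 12, 4, 7]
i: (SA[i-1],SA[i]) lcp shared
  1: (10,16) 1 'a'
  2: (16,18) 1 'a'
  3: (18,3) 2 'ae'
  4: (3,14) 0 ''
  5: (14,20) 1 'b'
  6: (20,0) 2 'be'
  7: (0,2) 0 ''
  8: (2,11) 1 'c'
  9: (11,6) 2 'ce'
  10: (6,9) 0 ''
  11: (9,15) 2 'da'
  12: (15,17) 2 'da'
  13: (17,13) 1 'd'
  14: (13,5) 1 'd'
  15: (5,21) 0 ''
  16: (21,19) 1 'e'
  17: (19,1) 1 'e'
  18: (1,8) 1 'e'
  19: (8,12) 2 'ed'
  20: (12,4) 2 'ed'
  21: (4,7) 1 'e'

n(n+1)/2 = 22·23/2 = 253
Σ LCP = 0 + 1 + 1 + 2 + 0 + 1 + 2 + 0 + 1 + 2 + 0 + 2 + 2 + 1 + 1 + 0 + 1 + 1 + 1 + 2 + 2 + 1 = 24
distinct = 253 − 24 = 229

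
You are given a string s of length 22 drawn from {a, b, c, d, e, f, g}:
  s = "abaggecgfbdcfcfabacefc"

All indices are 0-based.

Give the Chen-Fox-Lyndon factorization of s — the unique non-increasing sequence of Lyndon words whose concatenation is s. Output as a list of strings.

["abaggecgfbdcfcf", "abacefc"]

emit factor 1: 'abaggecgfbdcfcf' (i=0, period=15)
emit factor 2: 'abacefc' (i=15, period=7)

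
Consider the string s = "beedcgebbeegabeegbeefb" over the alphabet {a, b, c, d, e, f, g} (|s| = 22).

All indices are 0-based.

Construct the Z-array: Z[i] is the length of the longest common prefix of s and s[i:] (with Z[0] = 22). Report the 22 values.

Z[0]=22
i=1: outside box; Z[1]=0
i=2: outside box; Z[2]=0
i=3: outside box; Z[3]=0
i=4: outside box; Z[4]=0
i=5: outside box; Z[5]=0
i=6: outside box; Z[6]=0
i=7: outside box; Z[7]=1 grow→box=[7,8)
i=8: outside box; Z[8]=3 grow→box=[8,11)
i=9: min(r-i=2, Z[1]=0)=0; Z[9]=0
i=10: min(r-i=1, Z[2]=0)=0; Z[10]=0
i=11: outside box; Z[11]=0
i=12: outside box; Z[12]=0
i=13: outside box; Z[13]=3 grow→box=[13,16)
i=14: min(r-i=2, Z[1]=0)=0; Z[14]=0
i=15: min(r-i=1, Z[2]=0)=0; Z[15]=0
i=16: outside box; Z[16]=0
i=17: outside box; Z[17]=3 grow→box=[17,20)
i=18: min(r-i=2, Z[1]=0)=0; Z[18]=0
i=19: min(r-i=1, Z[2]=0)=0; Z[19]=0
i=20: outside box; Z[20]=0
i=21: outside box; Z[21]=1 grow→box=[21,22)

[22, 0, 0, 0, 0, 0, 0, 1, 3, 0, 0, 0, 0, 3, 0, 0, 0, 3, 0, 0, 0, 1]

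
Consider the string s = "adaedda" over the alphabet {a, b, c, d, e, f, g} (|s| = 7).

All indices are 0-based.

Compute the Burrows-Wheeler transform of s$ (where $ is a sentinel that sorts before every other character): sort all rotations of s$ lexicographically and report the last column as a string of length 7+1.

rank  rotation  last
    0  $adaedda  a
    1  a$adaedd  d
    2  adaedda$  $
    3  aedda$ad  d
    4  da$adaed  d
    5  daedda$a  a
    6  dda$adae  e
    7  edda$ada  a

ad$ddaea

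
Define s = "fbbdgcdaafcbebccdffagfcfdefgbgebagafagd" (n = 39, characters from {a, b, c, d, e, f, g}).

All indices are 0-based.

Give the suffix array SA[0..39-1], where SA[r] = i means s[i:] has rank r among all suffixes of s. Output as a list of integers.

rank | idx | suffix
   0 |   7 | aafcbebccdffagfcfdefgbgebagafagd
   1 |  34 | afagd
   2 |   8 | afcbebccdffagfcfdefgbgebagafagd
   3 |  32 | agafagd
   4 |  36 | agd
   5 |  19 | agfcfdefgbgebagafagd
   6 |  31 | bagafagd
   7 |   1 | bbdgcdaafcbebccdffagfcfdefgbgebagafagd
   8 |  13 | bccdffagfcfdefgbgebagafagd
   9 |   2 | bdgcdaafcbebccdffagfcfdefgbgebagafagd
  10 |  11 | bebccdffagfcfdefgbgebagafagd
  11 |  28 | bgebagafagd
  12 |  10 | cbebccdffagfcfdefgbgebagafagd
  13 |  14 | ccdffagfcfdefgbgebagafagd
  14 |   5 | cdaafcbebccdffagfcfdefgbgebagafagd
  15 |  15 | cdffagfcfdefgbgebagafagd
  16 |  22 | cfdefgbgebagafagd
  17 |  38 | d
  18 |   6 | daafcbebccdffagfcfdefgbgebagafagd
  19 |  24 | defgbgebagafagd
  20 |  16 | dffagfcfdefgbgebagafagd
  21 |   3 | dgcdaafcbebccdffagfcfdefgbgebagafagd
  22 |  30 | ebagafagd
  23 |  12 | ebccdffagfcfdefgbgebagafagd
  24 |  25 | efgbgebagafagd
  25 |  35 | fagd
  26 |  18 | fagfcfdefgbgebagafagd
  27 |   0 | fbbdgcdaafcbebccdffagfcfdefgbgebagafagd
  28 |   9 | fcbebccdffagfcfdefgbgebagafagd
  29 |  21 | fcfdefgbgebagafagd
  30 |  23 | fdefgbgebagafagd
  31 |  17 | ffagfcfdefgbgebagafagd
  32 |  26 | fgbgebagafagd
  33 |  33 | gafagd
  34 |  27 | gbgebagafagd
  35 |   4 | gcdaafcbebccdffagfcfdefgbgebagafagd
  36 |  37 | gd
  37 |  29 | gebagafagd
  38 |  20 | gfcfdefgbgebagafagd

[7, 34, 8, 32, 36, 19, 31, 1, 13, 2, 11, 28, 10, 14, 5, 15, 22, 38, 6, 24, 16, 3, 30, 12, 25, 35, 18, 0, 9, 21, 23, 17, 26, 33, 27, 4, 37, 29, 20]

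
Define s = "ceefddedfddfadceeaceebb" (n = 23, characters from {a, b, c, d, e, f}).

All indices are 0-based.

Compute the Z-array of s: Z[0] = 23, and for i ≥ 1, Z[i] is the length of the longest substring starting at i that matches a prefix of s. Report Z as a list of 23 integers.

[23, 0, 0, 0, 0, 0, 0, 0, 0, 0, 0, 0, 0, 0, 3, 0, 0, 0, 3, 0, 0, 0, 0]

Z[0]=23
i=1: fresh scan; Z[1]=0
i=2: fresh scan; Z[2]=0
i=3: fresh scan; Z[3]=0
i=4: fresh scan; Z[4]=0
i=5: fresh scan; Z[5]=0
i=6: fresh scan; Z[6]=0
i=7: fresh scan; Z[7]=0
i=8: fresh scan; Z[8]=0
i=9: fresh scan; Z[9]=0
i=10: fresh scan; Z[10]=0
i=11: fresh scan; Z[11]=0
i=12: fresh scan; Z[12]=0
i=13: fresh scan; Z[13]=0
i=14: fresh scan; Z[14]=3 extend→box=[14,17)
i=15: min(r-i=2, Z[1]=0)=0; Z[15]=0
i=16: min(r-i=1, Z[2]=0)=0; Z[16]=0
i=17: fresh scan; Z[17]=0
i=18: fresh scan; Z[18]=3 extend→box=[18,21)
i=19: min(r-i=2, Z[1]=0)=0; Z[19]=0
i=20: min(r-i=1, Z[2]=0)=0; Z[20]=0
i=21: fresh scan; Z[21]=0
i=22: fresh scan; Z[22]=0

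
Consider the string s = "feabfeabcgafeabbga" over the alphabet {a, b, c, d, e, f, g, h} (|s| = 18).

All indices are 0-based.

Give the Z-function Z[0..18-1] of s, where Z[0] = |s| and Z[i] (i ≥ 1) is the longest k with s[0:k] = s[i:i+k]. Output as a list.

Z[0]=18
i=1: fresh scan; Z[1]=0
i=2: fresh scan; Z[2]=0
i=3: fresh scan; Z[3]=0
i=4: fresh scan; Z[4]=4 extend→box=[4,8)
i=5: min(r-i=3, Z[1]=0)=0; Z[5]=0
i=6: min(r-i=2, Z[2]=0)=0; Z[6]=0
i=7: min(r-i=1, Z[3]=0)=0; Z[7]=0
i=8: fresh scan; Z[8]=0
i=9: fresh scan; Z[9]=0
i=10: fresh scan; Z[10]=0
i=11: fresh scan; Z[11]=4 extend→box=[11,15)
i=12: min(r-i=3, Z[1]=0)=0; Z[12]=0
i=13: min(r-i=2, Z[2]=0)=0; Z[13]=0
i=14: min(r-i=1, Z[3]=0)=0; Z[14]=0
i=15: fresh scan; Z[15]=0
i=16: fresh scan; Z[16]=0
i=17: fresh scan; Z[17]=0

[18, 0, 0, 0, 4, 0, 0, 0, 0, 0, 0, 4, 0, 0, 0, 0, 0, 0]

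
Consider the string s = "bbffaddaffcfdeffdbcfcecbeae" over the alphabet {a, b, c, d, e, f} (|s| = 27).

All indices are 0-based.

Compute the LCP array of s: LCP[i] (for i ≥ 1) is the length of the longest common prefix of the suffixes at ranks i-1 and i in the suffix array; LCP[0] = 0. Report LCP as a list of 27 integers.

sorted suffixes:
  #0 SA[0]=4  'addaffcfdeffdbcfcecbeae'
  #1 SA[1]=25  'ae'
  #2 SA[2]=7  'affcfdeffdbcfcecbeae'
  #3 SA[3]=0  'bbffaddaffcfdeffdbcfcecbeae'
  #4 SA[4]=17  'bcfcecbeae'
  #5 SA[5]=23  'beae'
  #6 SA[6]=1  'bffaddaffcfdeffdbcfcecbeae'
  #7 SA[7]=22  'cbeae'
  #8 SA[8]=20  'cecbeae'
  #9 SA[9]=18  'cfcecbeae'
  #10 SA[10]=10  'cfdeffdbcfcecbeae'
  #11 SA[11]=6  'daffcfdeffdbcfcecbeae'
  #12 SA[12]=16  'dbcfcecbeae'
  #13 SA[13]=5  'ddaffcfdeffdbcfcecbeae'
  #14 SA[14]=12  'deffdbcfcecbeae'
  #15 SA[15]=26  'e'
  #16 SA[16]=24  'eae'
  #17 SA[17]=21  'ecbeae'
  #18 SA[18]=13  'effdbcfcecbeae'
  #19 SA[19]=3  'faddaffcfdeffdbcfcecbeae'
  #20 SA[20]=19  'fcecbeae'
  #21 SA[21]=9  'fcfdeffdbcfcecbeae'
  #22 SA[22]=15  'fdbcfcecbeae'
  #23 SA[23]=11  'fdeffdbcfcecbeae'
  #24 SA[24]=2  'ffaddaffcfdeffdbcfcecbeae'
  #25 SA[25]=8  'ffcfdeffdbcfcecbeae'
  #26 SA[26]=14  'ffdbcfcecbeae'

SA = [4, 25, 7, 0, 17, 23, 1, 22, 20, 18, 10, 6, 16, 5, 12, 26, 24, 21, 13, 3, 19, 9, 15, 11, 2, 8, 14]
i: (SA[i-1],SA[i]) lcp shared
  1: (4,25) 1 'a'
  2: (25,7) 1 'a'
  3: (7,0) 0 ''
  4: (0,17) 1 'b'
  5: (17,23) 1 'b'
  6: (23,1) 1 'b'
  7: (1,22) 0 ''
  8: (22,20) 1 'c'
  9: (20,18) 1 'c'
  10: (18,10) 2 'cf'
  11: (10,6) 0 ''
  12: (6,16) 1 'd'
  13: (16,5) 1 'd'
  14: (5,12) 1 'd'
  15: (12,26) 0 ''
  16: (26,24) 1 'e'
  17: (24,21) 1 'e'
  18: (21,13) 1 'e'
  19: (13,3) 0 ''
  20: (3,19) 1 'f'
  21: (19,9) 2 'fc'
  22: (9,15) 1 'f'
  23: (15,11) 2 'fd'
  24: (11,2) 1 'f'
  25: (2,8) 2 'ff'
  26: (8,14) 2 'ff'

[0, 1, 1, 0, 1, 1, 1, 0, 1, 1, 2, 0, 1, 1, 1, 0, 1, 1, 1, 0, 1, 2, 1, 2, 1, 2, 2]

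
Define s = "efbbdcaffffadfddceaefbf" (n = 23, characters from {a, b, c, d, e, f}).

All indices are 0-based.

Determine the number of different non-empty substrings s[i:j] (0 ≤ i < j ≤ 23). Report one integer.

rank | idx | suffix
   0 |  11 | adfddceaefbf
   1 |  18 | aefbf
   2 |   6 | affffadfddceaefbf
   3 |   2 | bbdcaffffadfddceaefbf
   4 |   3 | bdcaffffadfddceaefbf
   5 |  21 | bf
   6 |   5 | caffffadfddceaefbf
   7 |  16 | ceaefbf
   8 |   4 | dcaffffadfddceaefbf
   9 |  15 | dceaefbf
  10 |  14 | ddceaefbf
  11 |  12 | dfddceaefbf
  12 |  17 | eaefbf
  13 |   0 | efbbdcaffffadfddceaefbf
  14 |  19 | efbf
  15 |  22 | f
  16 |  10 | fadfddceaefbf
  17 |   1 | fbbdcaffffadfddceaefbf
  18 |  20 | fbf
  19 |  13 | fddceaefbf
  20 |   9 | ffadfddceaefbf
  21 |   8 | fffadfddceaefbf
  22 |   7 | ffffadfddceaefbf

SA = [11, 18, 6, 2, 3, 21, 5, 16, 4, 15, 14, 12, 17, 0, 19, 22, 10, 1, 20, 13, 9, 8, 7]
i: (SA[i-1],SA[i]) lcp shared
  1: (11,18) 1 'a'
  2: (18,6) 1 'a'
  3: (6,2) 0 ''
  4: (2,3) 1 'b'
  5: (3,21) 1 'b'
  6: (21,5) 0 ''
  7: (5,16) 1 'c'
  8: (16,4) 0 ''
  9: (4,15) 2 'dc'
  10: (15,14) 1 'd'
  11: (14,12) 1 'd'
  12: (12,17) 0 ''
  13: (17,0) 1 'e'
  14: (0,19) 3 'efb'
  15: (19,22) 0 ''
  16: (22,10) 1 'f'
  17: (10,1) 1 'f'
  18: (1,20) 2 'fb'
  19: (20,13) 1 'f'
  20: (13,9) 1 'f'
  21: (9,8) 2 'ff'
  22: (8,7) 3 'fff'

n(n+1)/2 = 23·24/2 = 276
Σ LCP = 0 + 1 + 1 + 0 + 1 + 1 + 0 + 1 + 0 + 2 + 1 + 1 + 0 + 1 + 3 + 0 + 1 + 1 + 2 + 1 + 1 + 2 + 3 = 24
distinct = 276 − 24 = 252

252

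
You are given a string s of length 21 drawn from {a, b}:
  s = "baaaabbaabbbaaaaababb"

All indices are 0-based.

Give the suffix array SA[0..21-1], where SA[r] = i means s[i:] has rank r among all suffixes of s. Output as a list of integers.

[12, 13, 1, 14, 2, 15, 3, 7, 16, 18, 4, 8, 20, 11, 0, 6, 17, 19, 10, 5, 9]

sorted suffixes:
  #0 SA[0]=12  'aaaaababb'
  #1 SA[1]=13  'aaaababb'
  #2 SA[2]=1  'aaaabbaabbbaaaaababb'
  #3 SA[3]=14  'aaababb'
  #4 SA[4]=2  'aaabbaabbbaaaaababb'
  #5 SA[5]=15  'aababb'
  #6 SA[6]=3  'aabbaabbbaaaaababb'
  #7 SA[7]=7  'aabbbaaaaababb'
  #8 SA[8]=16  'ababb'
  #9 SA[9]=18  'abb'
  #10 SA[10]=4  'abbaabbbaaaaababb'
  #11 SA[11]=8  'abbbaaaaababb'
  #12 SA[12]=20  'b'
  #13 SA[13]=11  'baaaaababb'
  #14 SA[14]=0  'baaaabbaabbbaaaaababb'
  #15 SA[15]=6  'baabbbaaaaababb'
  #16 SA[16]=17  'babb'
  #17 SA[17]=19  'bb'
  #18 SA[18]=10  'bbaaaaababb'
  #19 SA[19]=5  'bbaabbbaaaaababb'
  #20 SA[20]=9  'bbbaaaaababb'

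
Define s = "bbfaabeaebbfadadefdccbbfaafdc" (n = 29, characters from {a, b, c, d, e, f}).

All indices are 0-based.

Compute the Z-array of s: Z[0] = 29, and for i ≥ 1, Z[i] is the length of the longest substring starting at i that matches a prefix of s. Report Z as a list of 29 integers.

Z[0]=29
i=1: i≥r, start 0; Z[1]=1 grow→box=[1,2)
i=2: i≥r, start 0; Z[2]=0
i=3: i≥r, start 0; Z[3]=0
i=4: i≥r, start 0; Z[4]=0
i=5: i≥r, start 0; Z[5]=1 grow→box=[5,6)
i=6: i≥r, start 0; Z[6]=0
i=7: i≥r, start 0; Z[7]=0
i=8: i≥r, start 0; Z[8]=0
i=9: i≥r, start 0; Z[9]=4 grow→box=[9,13)
i=10: min(r-i=3, Z[1]=1)=1; Z[10]=1
i=11: min(r-i=2, Z[2]=0)=0; Z[11]=0
i=12: min(r-i=1, Z[3]=0)=0; Z[12]=0
i=13: i≥r, start 0; Z[13]=0
i=14: i≥r, start 0; Z[14]=0
i=15: i≥r, start 0; Z[15]=0
i=16: i≥r, start 0; Z[16]=0
i=17: i≥r, start 0; Z[17]=0
i=18: i≥r, start 0; Z[18]=0
i=19: i≥r, start 0; Z[19]=0
i=20: i≥r, start 0; Z[20]=0
i=21: i≥r, start 0; Z[21]=5 grow→box=[21,26)
i=22: min(r-i=4, Z[1]=1)=1; Z[22]=1
i=23: min(r-i=3, Z[2]=0)=0; Z[23]=0
i=24: min(r-i=2, Z[3]=0)=0; Z[24]=0
i=25: min(r-i=1, Z[4]=0)=0; Z[25]=0
i=26: i≥r, start 0; Z[26]=0
i=27: i≥r, start 0; Z[27]=0
i=28: i≥r, start 0; Z[28]=0

[29, 1, 0, 0, 0, 1, 0, 0, 0, 4, 1, 0, 0, 0, 0, 0, 0, 0, 0, 0, 0, 5, 1, 0, 0, 0, 0, 0, 0]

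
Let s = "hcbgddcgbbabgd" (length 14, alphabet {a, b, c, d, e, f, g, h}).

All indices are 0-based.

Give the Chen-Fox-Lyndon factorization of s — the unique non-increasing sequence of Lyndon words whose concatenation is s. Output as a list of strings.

emit factor 1: 'h' (i=0, period=1)
emit factor 2: 'c' (i=1, period=1)
emit factor 3: 'bgddcg' (i=2, period=6)
emit factor 4: 'b' (i=8, period=1)
emit factor 5: 'b' (i=9, period=1)
emit factor 6: 'abgd' (i=10, period=4)

["h", "c", "bgddcg", "b", "b", "abgd"]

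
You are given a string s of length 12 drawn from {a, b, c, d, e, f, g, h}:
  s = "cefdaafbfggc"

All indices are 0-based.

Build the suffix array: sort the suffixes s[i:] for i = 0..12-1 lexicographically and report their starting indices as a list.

sorted suffixes:
  #0 SA[0]=4  'aafbfggc'
  #1 SA[1]=5  'afbfggc'
  #2 SA[2]=7  'bfggc'
  #3 SA[3]=11  'c'
  #4 SA[4]=0  'cefdaafbfggc'
  #5 SA[5]=3  'daafbfggc'
  #6 SA[6]=1  'efdaafbfggc'
  #7 SA[7]=6  'fbfggc'
  #8 SA[8]=2  'fdaafbfggc'
  #9 SA[9]=8  'fggc'
  #10 SA[10]=10  'gc'
  #11 SA[11]=9  'ggc'

[4, 5, 7, 11, 0, 3, 1, 6, 2, 8, 10, 9]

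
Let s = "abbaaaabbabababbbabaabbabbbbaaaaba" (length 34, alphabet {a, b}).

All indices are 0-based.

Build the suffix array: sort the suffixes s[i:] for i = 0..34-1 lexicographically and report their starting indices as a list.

sorted suffixes:
  #0 SA[0]=33  'a'
  #1 SA[1]=28  'aaaaba'
  #2 SA[2]=3  'aaaabbabababbbabaabbabbbbaaaaba'
  #3 SA[3]=29  'aaaba'
  #4 SA[4]=4  'aaabbabababbbabaabbabbbbaaaaba'
  #5 SA[5]=30  'aaba'
  #6 SA[6]=5  'aabbabababbbabaabbabbbbaaaaba'
  #7 SA[7]=19  'aabbabbbbaaaaba'
  #8 SA[8]=31  'aba'
  #9 SA[9]=17  'abaabbabbbbaaaaba'
  #10 SA[10]=9  'abababbbabaabbabbbbaaaaba'
  #11 SA[11]=11  'ababbbabaabbabbbbaaaaba'
  #12 SA[12]=0  'abbaaaabbabababbbabaabbabbbbaaaaba'
  #13 SA[13]=6  'abbabababbbabaabbabbbbaaaaba'
  #14 SA[14]=20  'abbabbbbaaaaba'
  #15 SA[15]=13  'abbbabaabbabbbbaaaaba'
  #16 SA[16]=23  'abbbbaaaaba'
  #17 SA[17]=32  'ba'
  #18 SA[18]=27  'baaaaba'
  #19 SA[19]=2  'baaaabbabababbbabaabbabbbbaaaaba'
  #20 SA[20]=18  'baabbabbbbaaaaba'
  #21 SA[21]=16  'babaabbabbbbaaaaba'
  #22 SA[22]=8  'babababbbabaabbabbbbaaaaba'
  #23 SA[23]=10  'bababbbabaabbabbbbaaaaba'
  #24 SA[24]=12  'babbbabaabbabbbbaaaaba'
  #25 SA[25]=22  'babbbbaaaaba'
  #26 SA[26]=26  'bbaaaaba'
  #27 SA[27]=1  'bbaaaabbabababbbabaabbabbbbaaaaba'
  #28 SA[28]=15  'bbabaabbabbbbaaaaba'
  #29 SA[29]=7  'bbabababbbabaabbabbbbaaaaba'
  #30 SA[30]=21  'bbabbbbaaaaba'
  #31 SA[31]=25  'bbbaaaaba'
  #32 SA[32]=14  'bbbabaabbabbbbaaaaba'
  #33 SA[33]=24  'bbbbaaaaba'

[33, 28, 3, 29, 4, 30, 5, 19, 31, 17, 9, 11, 0, 6, 20, 13, 23, 32, 27, 2, 18, 16, 8, 10, 12, 22, 26, 1, 15, 7, 21, 25, 14, 24]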